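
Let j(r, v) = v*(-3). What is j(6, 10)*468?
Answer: -14040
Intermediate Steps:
j(r, v) = -3*v
j(6, 10)*468 = -3*10*468 = -30*468 = -14040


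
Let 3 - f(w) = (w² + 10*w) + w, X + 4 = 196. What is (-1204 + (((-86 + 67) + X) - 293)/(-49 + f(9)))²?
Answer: 18493824064/12769 ≈ 1.4483e+6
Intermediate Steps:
X = 192 (X = -4 + 196 = 192)
f(w) = 3 - w² - 11*w (f(w) = 3 - ((w² + 10*w) + w) = 3 - (w² + 11*w) = 3 + (-w² - 11*w) = 3 - w² - 11*w)
(-1204 + (((-86 + 67) + X) - 293)/(-49 + f(9)))² = (-1204 + (((-86 + 67) + 192) - 293)/(-49 + (3 - 1*9² - 11*9)))² = (-1204 + ((-19 + 192) - 293)/(-49 + (3 - 1*81 - 99)))² = (-1204 + (173 - 293)/(-49 + (3 - 81 - 99)))² = (-1204 - 120/(-49 - 177))² = (-1204 - 120/(-226))² = (-1204 - 120*(-1/226))² = (-1204 + 60/113)² = (-135992/113)² = 18493824064/12769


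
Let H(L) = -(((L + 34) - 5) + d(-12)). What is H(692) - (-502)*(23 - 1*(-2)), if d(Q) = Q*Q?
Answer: 11685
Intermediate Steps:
d(Q) = Q²
H(L) = -173 - L (H(L) = -(((L + 34) - 5) + (-12)²) = -(((34 + L) - 5) + 144) = -((29 + L) + 144) = -(173 + L) = -173 - L)
H(692) - (-502)*(23 - 1*(-2)) = (-173 - 1*692) - (-502)*(23 - 1*(-2)) = (-173 - 692) - (-502)*(23 + 2) = -865 - (-502)*25 = -865 - 1*(-12550) = -865 + 12550 = 11685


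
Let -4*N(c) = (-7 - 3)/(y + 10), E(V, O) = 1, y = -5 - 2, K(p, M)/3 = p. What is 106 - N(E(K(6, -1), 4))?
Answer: 631/6 ≈ 105.17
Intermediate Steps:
K(p, M) = 3*p
y = -7
N(c) = ⅚ (N(c) = -(-7 - 3)/(4*(-7 + 10)) = -(-5)/(2*3) = -¼*(-10/3) = ⅚)
106 - N(E(K(6, -1), 4)) = 106 - 1*⅚ = 106 - ⅚ = 631/6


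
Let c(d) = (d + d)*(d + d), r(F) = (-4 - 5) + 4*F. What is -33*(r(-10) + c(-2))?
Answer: 1089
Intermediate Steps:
r(F) = -9 + 4*F
c(d) = 4*d² (c(d) = (2*d)*(2*d) = 4*d²)
-33*(r(-10) + c(-2)) = -33*((-9 + 4*(-10)) + 4*(-2)²) = -33*((-9 - 40) + 4*4) = -33*(-49 + 16) = -33*(-33) = 1089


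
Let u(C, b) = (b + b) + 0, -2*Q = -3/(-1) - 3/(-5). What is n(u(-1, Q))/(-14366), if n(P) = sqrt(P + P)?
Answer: -3*I*sqrt(5)/35915 ≈ -0.00018678*I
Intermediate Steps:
Q = -9/5 (Q = -(-3/(-1) - 3/(-5))/2 = -(-3*(-1) - 3*(-1/5))/2 = -(3 + 3/5)/2 = -1/2*18/5 = -9/5 ≈ -1.8000)
u(C, b) = 2*b (u(C, b) = 2*b + 0 = 2*b)
n(P) = sqrt(2)*sqrt(P) (n(P) = sqrt(2*P) = sqrt(2)*sqrt(P))
n(u(-1, Q))/(-14366) = (sqrt(2)*sqrt(2*(-9/5)))/(-14366) = (sqrt(2)*sqrt(-18/5))*(-1/14366) = (sqrt(2)*(3*I*sqrt(10)/5))*(-1/14366) = (6*I*sqrt(5)/5)*(-1/14366) = -3*I*sqrt(5)/35915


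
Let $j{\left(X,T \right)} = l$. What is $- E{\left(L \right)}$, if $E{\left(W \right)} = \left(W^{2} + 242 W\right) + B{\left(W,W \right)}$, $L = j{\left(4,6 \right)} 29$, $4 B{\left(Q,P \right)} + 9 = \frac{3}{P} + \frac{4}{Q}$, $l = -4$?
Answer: $\frac{6782875}{464} \approx 14618.0$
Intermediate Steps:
$B{\left(Q,P \right)} = - \frac{9}{4} + \frac{1}{Q} + \frac{3}{4 P}$ ($B{\left(Q,P \right)} = - \frac{9}{4} + \frac{\frac{3}{P} + \frac{4}{Q}}{4} = - \frac{9}{4} + \left(\frac{1}{Q} + \frac{3}{4 P}\right) = - \frac{9}{4} + \frac{1}{Q} + \frac{3}{4 P}$)
$j{\left(X,T \right)} = -4$
$L = -116$ ($L = \left(-4\right) 29 = -116$)
$E{\left(W \right)} = - \frac{9}{4} + W^{2} + 242 W + \frac{7}{4 W}$ ($E{\left(W \right)} = \left(W^{2} + 242 W\right) + \left(- \frac{9}{4} + \frac{1}{W} + \frac{3}{4 W}\right) = \left(W^{2} + 242 W\right) - \left(\frac{9}{4} - \frac{7}{4 W}\right) = - \frac{9}{4} + W^{2} + 242 W + \frac{7}{4 W}$)
$- E{\left(L \right)} = - (- \frac{9}{4} + \left(-116\right)^{2} + 242 \left(-116\right) + \frac{7}{4 \left(-116\right)}) = - (- \frac{9}{4} + 13456 - 28072 + \frac{7}{4} \left(- \frac{1}{116}\right)) = - (- \frac{9}{4} + 13456 - 28072 - \frac{7}{464}) = \left(-1\right) \left(- \frac{6782875}{464}\right) = \frac{6782875}{464}$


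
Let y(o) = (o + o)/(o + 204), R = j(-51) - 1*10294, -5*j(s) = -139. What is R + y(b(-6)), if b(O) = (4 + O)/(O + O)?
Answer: -12576093/1225 ≈ -10266.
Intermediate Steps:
j(s) = 139/5 (j(s) = -1/5*(-139) = 139/5)
b(O) = (4 + O)/(2*O) (b(O) = (4 + O)/((2*O)) = (4 + O)*(1/(2*O)) = (4 + O)/(2*O))
R = -51331/5 (R = 139/5 - 1*10294 = 139/5 - 10294 = -51331/5 ≈ -10266.)
y(o) = 2*o/(204 + o) (y(o) = (2*o)/(204 + o) = 2*o/(204 + o))
R + y(b(-6)) = -51331/5 + 2*((1/2)*(4 - 6)/(-6))/(204 + (1/2)*(4 - 6)/(-6)) = -51331/5 + 2*((1/2)*(-1/6)*(-2))/(204 + (1/2)*(-1/6)*(-2)) = -51331/5 + 2*(1/6)/(204 + 1/6) = -51331/5 + 2*(1/6)/(1225/6) = -51331/5 + 2*(1/6)*(6/1225) = -51331/5 + 2/1225 = -12576093/1225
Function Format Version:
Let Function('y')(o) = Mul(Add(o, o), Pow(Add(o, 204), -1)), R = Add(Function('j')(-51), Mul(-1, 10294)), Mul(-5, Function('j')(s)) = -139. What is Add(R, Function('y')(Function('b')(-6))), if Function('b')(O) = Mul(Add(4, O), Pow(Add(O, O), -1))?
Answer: Rational(-12576093, 1225) ≈ -10266.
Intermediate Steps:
Function('j')(s) = Rational(139, 5) (Function('j')(s) = Mul(Rational(-1, 5), -139) = Rational(139, 5))
Function('b')(O) = Mul(Rational(1, 2), Pow(O, -1), Add(4, O)) (Function('b')(O) = Mul(Add(4, O), Pow(Mul(2, O), -1)) = Mul(Add(4, O), Mul(Rational(1, 2), Pow(O, -1))) = Mul(Rational(1, 2), Pow(O, -1), Add(4, O)))
R = Rational(-51331, 5) (R = Add(Rational(139, 5), Mul(-1, 10294)) = Add(Rational(139, 5), -10294) = Rational(-51331, 5) ≈ -10266.)
Function('y')(o) = Mul(2, o, Pow(Add(204, o), -1)) (Function('y')(o) = Mul(Mul(2, o), Pow(Add(204, o), -1)) = Mul(2, o, Pow(Add(204, o), -1)))
Add(R, Function('y')(Function('b')(-6))) = Add(Rational(-51331, 5), Mul(2, Mul(Rational(1, 2), Pow(-6, -1), Add(4, -6)), Pow(Add(204, Mul(Rational(1, 2), Pow(-6, -1), Add(4, -6))), -1))) = Add(Rational(-51331, 5), Mul(2, Mul(Rational(1, 2), Rational(-1, 6), -2), Pow(Add(204, Mul(Rational(1, 2), Rational(-1, 6), -2)), -1))) = Add(Rational(-51331, 5), Mul(2, Rational(1, 6), Pow(Add(204, Rational(1, 6)), -1))) = Add(Rational(-51331, 5), Mul(2, Rational(1, 6), Pow(Rational(1225, 6), -1))) = Add(Rational(-51331, 5), Mul(2, Rational(1, 6), Rational(6, 1225))) = Add(Rational(-51331, 5), Rational(2, 1225)) = Rational(-12576093, 1225)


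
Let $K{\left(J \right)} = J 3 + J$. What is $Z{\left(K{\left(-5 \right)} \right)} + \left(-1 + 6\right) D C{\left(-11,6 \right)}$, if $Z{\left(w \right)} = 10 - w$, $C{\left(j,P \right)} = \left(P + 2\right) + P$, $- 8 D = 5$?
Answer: $- \frac{55}{4} \approx -13.75$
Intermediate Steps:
$D = - \frac{5}{8}$ ($D = \left(- \frac{1}{8}\right) 5 = - \frac{5}{8} \approx -0.625$)
$C{\left(j,P \right)} = 2 + 2 P$ ($C{\left(j,P \right)} = \left(2 + P\right) + P = 2 + 2 P$)
$K{\left(J \right)} = 4 J$ ($K{\left(J \right)} = 3 J + J = 4 J$)
$Z{\left(K{\left(-5 \right)} \right)} + \left(-1 + 6\right) D C{\left(-11,6 \right)} = \left(10 - 4 \left(-5\right)\right) + \left(-1 + 6\right) \left(- \frac{5}{8}\right) \left(2 + 2 \cdot 6\right) = \left(10 - -20\right) + 5 \left(- \frac{5}{8}\right) \left(2 + 12\right) = \left(10 + 20\right) - \frac{175}{4} = 30 - \frac{175}{4} = - \frac{55}{4}$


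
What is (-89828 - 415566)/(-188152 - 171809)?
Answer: 505394/359961 ≈ 1.4040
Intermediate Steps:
(-89828 - 415566)/(-188152 - 171809) = -505394/(-359961) = -505394*(-1/359961) = 505394/359961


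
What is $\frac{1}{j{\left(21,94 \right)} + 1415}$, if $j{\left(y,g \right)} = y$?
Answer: $\frac{1}{1436} \approx 0.00069638$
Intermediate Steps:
$\frac{1}{j{\left(21,94 \right)} + 1415} = \frac{1}{21 + 1415} = \frac{1}{1436}$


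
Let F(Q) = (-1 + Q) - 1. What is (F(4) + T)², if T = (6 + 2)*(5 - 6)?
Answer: 36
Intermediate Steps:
F(Q) = -2 + Q
T = -8 (T = 8*(-1) = -8)
(F(4) + T)² = ((-2 + 4) - 8)² = (2 - 8)² = (-6)² = 36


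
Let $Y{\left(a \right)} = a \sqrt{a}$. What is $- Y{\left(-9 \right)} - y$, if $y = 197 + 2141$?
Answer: $-2338 + 27 i \approx -2338.0 + 27.0 i$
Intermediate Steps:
$Y{\left(a \right)} = a^{\frac{3}{2}}$
$y = 2338$
$- Y{\left(-9 \right)} - y = - \left(-9\right)^{\frac{3}{2}} - 2338 = - \left(-27\right) i - 2338 = 27 i - 2338 = -2338 + 27 i$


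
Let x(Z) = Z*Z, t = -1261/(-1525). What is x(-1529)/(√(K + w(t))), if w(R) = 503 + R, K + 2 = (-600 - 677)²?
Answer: 11689205*√151745247671/2487627011 ≈ 1830.4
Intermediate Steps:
t = 1261/1525 (t = -1261*(-1/1525) = 1261/1525 ≈ 0.82689)
x(Z) = Z²
K = 1630727 (K = -2 + (-600 - 677)² = -2 + (-1277)² = -2 + 1630729 = 1630727)
x(-1529)/(√(K + w(t))) = (-1529)²/(√(1630727 + (503 + 1261/1525))) = 2337841/(√(1630727 + 768336/1525)) = 2337841/(√(2487627011/1525)) = 2337841/((√151745247671/305)) = 2337841*(5*√151745247671/2487627011) = 11689205*√151745247671/2487627011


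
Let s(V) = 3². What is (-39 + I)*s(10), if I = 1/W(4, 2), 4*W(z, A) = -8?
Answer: -711/2 ≈ -355.50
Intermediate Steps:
s(V) = 9
W(z, A) = -2 (W(z, A) = (¼)*(-8) = -2)
I = -½ (I = 1/(-2) = -½ ≈ -0.50000)
(-39 + I)*s(10) = (-39 - ½)*9 = -79/2*9 = -711/2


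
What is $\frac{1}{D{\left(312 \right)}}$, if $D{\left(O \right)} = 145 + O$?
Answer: $\frac{1}{457} \approx 0.0021882$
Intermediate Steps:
$\frac{1}{D{\left(312 \right)}} = \frac{1}{145 + 312} = \frac{1}{457}$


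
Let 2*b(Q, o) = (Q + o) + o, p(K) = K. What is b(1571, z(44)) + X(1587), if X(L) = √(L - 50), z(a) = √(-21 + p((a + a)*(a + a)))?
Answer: 1571/2 + √1537 + √7723 ≈ 912.58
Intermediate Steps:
z(a) = √(-21 + 4*a²) (z(a) = √(-21 + (a + a)*(a + a)) = √(-21 + (2*a)*(2*a)) = √(-21 + 4*a²))
X(L) = √(-50 + L)
b(Q, o) = o + Q/2 (b(Q, o) = ((Q + o) + o)/2 = (Q + 2*o)/2 = o + Q/2)
b(1571, z(44)) + X(1587) = (√(-21 + 4*44²) + (½)*1571) + √(-50 + 1587) = (√(-21 + 4*1936) + 1571/2) + √1537 = (√(-21 + 7744) + 1571/2) + √1537 = (√7723 + 1571/2) + √1537 = (1571/2 + √7723) + √1537 = 1571/2 + √1537 + √7723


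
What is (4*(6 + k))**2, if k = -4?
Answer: 64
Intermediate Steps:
(4*(6 + k))**2 = (4*(6 - 4))**2 = (4*2)**2 = 8**2 = 64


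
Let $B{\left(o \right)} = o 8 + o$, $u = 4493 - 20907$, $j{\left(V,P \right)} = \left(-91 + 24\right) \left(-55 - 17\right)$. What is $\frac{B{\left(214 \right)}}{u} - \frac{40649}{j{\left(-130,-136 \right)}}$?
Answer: $- \frac{338251855}{39590568} \approx -8.5437$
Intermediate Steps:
$j{\left(V,P \right)} = 4824$ ($j{\left(V,P \right)} = \left(-67\right) \left(-72\right) = 4824$)
$u = -16414$ ($u = 4493 - 20907 = -16414$)
$B{\left(o \right)} = 9 o$ ($B{\left(o \right)} = 8 o + o = 9 o$)
$\frac{B{\left(214 \right)}}{u} - \frac{40649}{j{\left(-130,-136 \right)}} = \frac{9 \cdot 214}{-16414} - \frac{40649}{4824} = 1926 \left(- \frac{1}{16414}\right) - \frac{40649}{4824} = - \frac{963}{8207} - \frac{40649}{4824} = - \frac{338251855}{39590568}$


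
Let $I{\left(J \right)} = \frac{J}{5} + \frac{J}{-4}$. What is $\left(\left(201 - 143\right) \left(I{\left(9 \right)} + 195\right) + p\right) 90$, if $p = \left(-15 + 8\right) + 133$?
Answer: $1026891$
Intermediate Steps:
$I{\left(J \right)} = - \frac{J}{20}$ ($I{\left(J \right)} = J \frac{1}{5} + J \left(- \frac{1}{4}\right) = \frac{J}{5} - \frac{J}{4} = - \frac{J}{20}$)
$p = 126$ ($p = -7 + 133 = 126$)
$\left(\left(201 - 143\right) \left(I{\left(9 \right)} + 195\right) + p\right) 90 = \left(\left(201 - 143\right) \left(\left(- \frac{1}{20}\right) 9 + 195\right) + 126\right) 90 = \left(58 \left(- \frac{9}{20} + 195\right) + 126\right) 90 = \left(58 \cdot \frac{3891}{20} + 126\right) 90 = \left(\frac{112839}{10} + 126\right) 90 = \frac{114099}{10} \cdot 90 = 1026891$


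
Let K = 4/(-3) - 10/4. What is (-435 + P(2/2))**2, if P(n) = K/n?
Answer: 6932689/36 ≈ 1.9257e+5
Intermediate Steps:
K = -23/6 (K = 4*(-1/3) - 10*1/4 = -4/3 - 5/2 = -23/6 ≈ -3.8333)
P(n) = -23/(6*n)
(-435 + P(2/2))**2 = (-435 - 23/(6*1))**2 = (-435 - 23/6/1)**2 = (-435 - 23/6*1)**2 = (-435 - 23/6)**2 = (-2633/6)**2 = 6932689/36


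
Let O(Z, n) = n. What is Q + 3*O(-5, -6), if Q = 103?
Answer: 85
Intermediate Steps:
Q + 3*O(-5, -6) = 103 + 3*(-6) = 103 - 18 = 85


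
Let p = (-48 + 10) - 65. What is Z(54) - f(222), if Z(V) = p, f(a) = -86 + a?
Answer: -239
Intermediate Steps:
p = -103 (p = -38 - 65 = -103)
Z(V) = -103
Z(54) - f(222) = -103 - (-86 + 222) = -103 - 1*136 = -103 - 136 = -239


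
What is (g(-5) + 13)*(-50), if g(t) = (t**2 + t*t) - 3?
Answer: -3000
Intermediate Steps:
g(t) = -3 + 2*t**2 (g(t) = (t**2 + t**2) - 3 = 2*t**2 - 3 = -3 + 2*t**2)
(g(-5) + 13)*(-50) = ((-3 + 2*(-5)**2) + 13)*(-50) = ((-3 + 2*25) + 13)*(-50) = ((-3 + 50) + 13)*(-50) = (47 + 13)*(-50) = 60*(-50) = -3000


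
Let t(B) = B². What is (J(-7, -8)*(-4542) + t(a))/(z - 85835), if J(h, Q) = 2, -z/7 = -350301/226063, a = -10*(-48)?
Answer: -25015679454/9700832749 ≈ -2.5787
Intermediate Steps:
a = 480
z = 2452107/226063 (z = -(-2452107)/226063 = -7*(-350301/226063) = 2452107/226063 ≈ 10.847)
(J(-7, -8)*(-4542) + t(a))/(z - 85835) = (2*(-4542) + 480²)/(2452107/226063 - 85835) = (-9084 + 230400)/(-19401665498/226063) = 221316*(-226063/19401665498) = -25015679454/9700832749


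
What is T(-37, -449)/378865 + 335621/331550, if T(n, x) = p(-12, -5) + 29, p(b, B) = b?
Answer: 25432137303/25122538150 ≈ 1.0123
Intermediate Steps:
T(n, x) = 17 (T(n, x) = -12 + 29 = 17)
T(-37, -449)/378865 + 335621/331550 = 17/378865 + 335621/331550 = 25432137303/25122538150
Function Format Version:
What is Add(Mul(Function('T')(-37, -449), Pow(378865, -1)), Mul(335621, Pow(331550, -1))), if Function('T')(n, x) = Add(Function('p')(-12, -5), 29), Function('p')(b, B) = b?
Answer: Rational(25432137303, 25122538150) ≈ 1.0123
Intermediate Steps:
Function('T')(n, x) = 17 (Function('T')(n, x) = Add(-12, 29) = 17)
Add(Mul(Function('T')(-37, -449), Pow(378865, -1)), Mul(335621, Pow(331550, -1))) = Add(Mul(17, Pow(378865, -1)), Mul(335621, Pow(331550, -1))) = Add(Mul(17, Rational(1, 378865)), Mul(335621, Rational(1, 331550))) = Add(Rational(17, 378865), Rational(335621, 331550)) = Rational(25432137303, 25122538150)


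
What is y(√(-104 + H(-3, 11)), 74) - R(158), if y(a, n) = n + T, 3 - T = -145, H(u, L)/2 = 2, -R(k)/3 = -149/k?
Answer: 34629/158 ≈ 219.17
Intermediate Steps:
R(k) = 447/k (R(k) = -(-447)/k = 447/k)
H(u, L) = 4 (H(u, L) = 2*2 = 4)
T = 148 (T = 3 - 1*(-145) = 3 + 145 = 148)
y(a, n) = 148 + n (y(a, n) = n + 148 = 148 + n)
y(√(-104 + H(-3, 11)), 74) - R(158) = (148 + 74) - 447/158 = 222 - 447/158 = 34629/158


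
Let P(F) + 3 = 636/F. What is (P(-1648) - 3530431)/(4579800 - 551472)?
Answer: -1454538967/1659671136 ≈ -0.87640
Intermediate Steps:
P(F) = -3 + 636/F
(P(-1648) - 3530431)/(4579800 - 551472) = ((-3 + 636/(-1648)) - 3530431)/(4579800 - 551472) = ((-3 + 636*(-1/1648)) - 3530431)/4028328 = ((-3 - 159/412) - 3530431)*(1/4028328) = (-1395/412 - 3530431)*(1/4028328) = -1454538967/412*1/4028328 = -1454538967/1659671136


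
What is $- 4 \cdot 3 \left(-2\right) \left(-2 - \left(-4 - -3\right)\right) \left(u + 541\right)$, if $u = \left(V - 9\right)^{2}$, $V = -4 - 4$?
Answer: $-19920$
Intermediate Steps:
$V = -8$
$u = 289$ ($u = \left(-8 - 9\right)^{2} = \left(-17\right)^{2} = 289$)
$- 4 \cdot 3 \left(-2\right) \left(-2 - \left(-4 - -3\right)\right) \left(u + 541\right) = - 4 \cdot 3 \left(-2\right) \left(-2 - \left(-4 - -3\right)\right) \left(289 + 541\right) = \left(-4\right) \left(-6\right) \left(-2 - \left(-4 + 3\right)\right) 830 = 24 \left(-2 - -1\right) 830 = 24 \left(-2 + 1\right) 830 = 24 \left(-1\right) 830 = \left(-24\right) 830 = -19920$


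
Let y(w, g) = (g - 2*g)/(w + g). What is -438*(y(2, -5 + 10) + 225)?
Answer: -687660/7 ≈ -98237.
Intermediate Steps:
y(w, g) = -g/(g + w) (y(w, g) = (-g)/(g + w) = -g/(g + w))
-438*(y(2, -5 + 10) + 225) = -438*(-(-5 + 10)/((-5 + 10) + 2) + 225) = -438*(-1*5/(5 + 2) + 225) = -438*(-1*5/7 + 225) = -438*(-1*5*1/7 + 225) = -438*(-5/7 + 225) = -438*1570/7 = -687660/7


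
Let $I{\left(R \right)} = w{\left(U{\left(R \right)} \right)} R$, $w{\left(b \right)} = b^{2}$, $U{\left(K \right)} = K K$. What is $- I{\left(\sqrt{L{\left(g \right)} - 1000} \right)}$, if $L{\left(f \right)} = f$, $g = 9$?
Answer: $- 982081 i \sqrt{991} \approx - 3.0916 \cdot 10^{7} i$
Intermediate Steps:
$U{\left(K \right)} = K^{2}$
$I{\left(R \right)} = R^{5}$ ($I{\left(R \right)} = \left(R^{2}\right)^{2} R = R^{4} R = R^{5}$)
$- I{\left(\sqrt{L{\left(g \right)} - 1000} \right)} = - \left(\sqrt{9 - 1000}\right)^{5} = - \left(\sqrt{-991}\right)^{5} = - \left(i \sqrt{991}\right)^{5} = - 982081 i \sqrt{991}$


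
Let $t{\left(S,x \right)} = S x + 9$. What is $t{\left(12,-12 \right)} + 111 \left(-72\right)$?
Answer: $-8127$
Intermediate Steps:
$t{\left(S,x \right)} = 9 + S x$
$t{\left(12,-12 \right)} + 111 \left(-72\right) = \left(9 + 12 \left(-12\right)\right) + 111 \left(-72\right) = \left(9 - 144\right) - 7992 = -135 - 7992 = -8127$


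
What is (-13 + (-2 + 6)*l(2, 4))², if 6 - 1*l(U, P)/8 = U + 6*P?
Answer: 426409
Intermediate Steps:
l(U, P) = 48 - 48*P - 8*U (l(U, P) = 48 - 8*(U + 6*P) = 48 + (-48*P - 8*U) = 48 - 48*P - 8*U)
(-13 + (-2 + 6)*l(2, 4))² = (-13 + (-2 + 6)*(48 - 48*4 - 8*2))² = (-13 + 4*(48 - 192 - 16))² = (-13 + 4*(-160))² = (-13 - 640)² = (-653)² = 426409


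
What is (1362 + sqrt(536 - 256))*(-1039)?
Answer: -1415118 - 2078*sqrt(70) ≈ -1.4325e+6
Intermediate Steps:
(1362 + sqrt(536 - 256))*(-1039) = (1362 + sqrt(280))*(-1039) = (1362 + 2*sqrt(70))*(-1039) = -1415118 - 2078*sqrt(70)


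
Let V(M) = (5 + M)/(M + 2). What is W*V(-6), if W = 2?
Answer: ½ ≈ 0.50000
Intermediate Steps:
V(M) = (5 + M)/(2 + M)
W*V(-6) = 2*((5 - 6)/(2 - 6)) = 2*(-1/(-4)) = 2*(-¼*(-1)) = 2*(¼) = ½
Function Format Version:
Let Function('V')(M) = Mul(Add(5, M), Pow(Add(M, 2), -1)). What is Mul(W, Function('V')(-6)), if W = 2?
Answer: Rational(1, 2) ≈ 0.50000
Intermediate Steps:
Function('V')(M) = Mul(Pow(Add(2, M), -1), Add(5, M)) (Function('V')(M) = Mul(Add(5, M), Pow(Add(2, M), -1)) = Mul(Pow(Add(2, M), -1), Add(5, M)))
Mul(W, Function('V')(-6)) = Mul(2, Mul(Pow(Add(2, -6), -1), Add(5, -6))) = Mul(2, Mul(Pow(-4, -1), -1)) = Mul(2, Mul(Rational(-1, 4), -1)) = Mul(2, Rational(1, 4)) = Rational(1, 2)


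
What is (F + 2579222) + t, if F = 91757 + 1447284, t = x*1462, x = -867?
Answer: 2850709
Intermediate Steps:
t = -1267554 (t = -867*1462 = -1267554)
F = 1539041
(F + 2579222) + t = (1539041 + 2579222) - 1267554 = 4118263 - 1267554 = 2850709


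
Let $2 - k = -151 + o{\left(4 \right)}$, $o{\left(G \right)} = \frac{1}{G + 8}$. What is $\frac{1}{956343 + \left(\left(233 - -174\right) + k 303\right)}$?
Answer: $\frac{4}{4012335} \approx 9.9693 \cdot 10^{-7}$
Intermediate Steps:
$o{\left(G \right)} = \frac{1}{8 + G}$
$k = \frac{1835}{12}$ ($k = 2 - \left(-151 + \frac{1}{8 + 4}\right) = 2 - \left(-151 + \frac{1}{12}\right) = 2 - - \frac{1811}{12} = 2 + \frac{1811}{12} = \frac{1835}{12} \approx 152.92$)
$\frac{1}{956343 + \left(\left(233 - -174\right) + k 303\right)} = \frac{1}{956343 + \left(\left(233 - -174\right) + \frac{1835}{12} \cdot 303\right)} = \frac{1}{956343 + \left(\left(233 + 174\right) + \frac{185335}{4}\right)} = \frac{1}{956343 + \left(407 + \frac{185335}{4}\right)} = \frac{1}{956343 + \frac{186963}{4}} = \frac{1}{\frac{4012335}{4}} = \frac{4}{4012335}$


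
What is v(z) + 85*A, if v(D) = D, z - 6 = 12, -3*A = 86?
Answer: -7256/3 ≈ -2418.7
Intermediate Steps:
A = -86/3 (A = -⅓*86 = -86/3 ≈ -28.667)
z = 18 (z = 6 + 12 = 18)
v(z) + 85*A = 18 + 85*(-86/3) = 18 - 7310/3 = -7256/3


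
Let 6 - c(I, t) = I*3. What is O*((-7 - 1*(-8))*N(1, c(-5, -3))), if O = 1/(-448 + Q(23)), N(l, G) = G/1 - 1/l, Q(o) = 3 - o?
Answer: -5/117 ≈ -0.042735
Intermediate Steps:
c(I, t) = 6 - 3*I (c(I, t) = 6 - I*3 = 6 - 3*I)
N(l, G) = G - 1/l (N(l, G) = G*1 - 1/l = G - 1/l)
O = -1/468 (O = 1/(-448 + (3 - 1*23)) = 1/(-448 + (3 - 23)) = 1/(-448 - 20) = 1/(-468) = -1/468 ≈ -0.0021368)
O*((-7 - 1*(-8))*N(1, c(-5, -3))) = -(-7 - 1*(-8))*((6 - 3*(-5)) - 1/1)/468 = -(-7 + 8)*((6 + 15) - 1*1)/468 = -(21 - 1)/468 = -20/468 = -1/468*20 = -5/117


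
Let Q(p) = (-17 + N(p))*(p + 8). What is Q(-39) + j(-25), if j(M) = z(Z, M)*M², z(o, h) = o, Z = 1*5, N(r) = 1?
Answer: 3621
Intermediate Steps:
Z = 5
j(M) = 5*M²
Q(p) = -128 - 16*p (Q(p) = (-17 + 1)*(p + 8) = -16*(8 + p) = -128 - 16*p)
Q(-39) + j(-25) = (-128 - 16*(-39)) + 5*(-25)² = (-128 + 624) + 5*625 = 496 + 3125 = 3621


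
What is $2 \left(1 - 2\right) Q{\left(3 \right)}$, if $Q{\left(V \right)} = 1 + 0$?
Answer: $-2$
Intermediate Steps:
$Q{\left(V \right)} = 1$
$2 \left(1 - 2\right) Q{\left(3 \right)} = 2 \left(1 - 2\right) 1 = 2 \left(-1\right) 1 = \left(-2\right) 1 = -2$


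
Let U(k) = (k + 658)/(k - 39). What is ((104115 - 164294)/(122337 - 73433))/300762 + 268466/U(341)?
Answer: 18928797818295205/233234228304 ≈ 81158.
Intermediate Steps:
U(k) = (658 + k)/(-39 + k)
((104115 - 164294)/(122337 - 73433))/300762 + 268466/U(341) = ((104115 - 164294)/(122337 - 73433))/300762 + 268466/(((658 + 341)/(-39 + 341))) = -60179/48904*(1/300762) + 268466/((999/302)) = -60179*1/48904*(1/300762) + 268466/(((1/302)*999)) = -60179/48904*1/300762 + 268466/(999/302) = -8597/2101209264 + 268466*(302/999) = -8597/2101209264 + 81076732/999 = 18928797818295205/233234228304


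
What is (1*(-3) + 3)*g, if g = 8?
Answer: 0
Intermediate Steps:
(1*(-3) + 3)*g = (1*(-3) + 3)*8 = (-3 + 3)*8 = 0*8 = 0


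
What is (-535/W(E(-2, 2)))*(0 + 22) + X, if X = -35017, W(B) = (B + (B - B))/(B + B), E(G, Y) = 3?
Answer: -58557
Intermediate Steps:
W(B) = ½ (W(B) = (B + 0)/((2*B)) = B*(1/(2*B)) = ½)
(-535/W(E(-2, 2)))*(0 + 22) + X = (-535/½)*(0 + 22) - 35017 = -535*2*22 - 35017 = -1070*22 - 35017 = -23540 - 35017 = -58557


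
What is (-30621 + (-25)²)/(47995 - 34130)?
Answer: -29996/13865 ≈ -2.1634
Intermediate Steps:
(-30621 + (-25)²)/(47995 - 34130) = (-30621 + 625)/13865 = -29996*1/13865 = -29996/13865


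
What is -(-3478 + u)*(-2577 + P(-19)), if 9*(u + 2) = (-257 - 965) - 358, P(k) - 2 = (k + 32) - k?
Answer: -83664700/9 ≈ -9.2961e+6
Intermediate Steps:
P(k) = 34 (P(k) = 2 + ((k + 32) - k) = 2 + ((32 + k) - k) = 2 + 32 = 34)
u = -1598/9 (u = -2 + ((-257 - 965) - 358)/9 = -2 + (-1222 - 358)/9 = -2 + (1/9)*(-1580) = -2 - 1580/9 = -1598/9 ≈ -177.56)
-(-3478 + u)*(-2577 + P(-19)) = -(-3478 - 1598/9)*(-2577 + 34) = -(-32900)*(-2543)/9 = -1*83664700/9 = -83664700/9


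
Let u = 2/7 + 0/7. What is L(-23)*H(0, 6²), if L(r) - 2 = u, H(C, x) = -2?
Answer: -32/7 ≈ -4.5714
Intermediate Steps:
u = 2/7 (u = 2*(⅐) + 0*(⅐) = 2/7 + 0 = 2/7 ≈ 0.28571)
L(r) = 16/7 (L(r) = 2 + 2/7 = 16/7)
L(-23)*H(0, 6²) = (16/7)*(-2) = -32/7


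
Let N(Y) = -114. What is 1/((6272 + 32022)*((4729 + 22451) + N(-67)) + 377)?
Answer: 1/1036465781 ≈ 9.6482e-10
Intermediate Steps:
1/((6272 + 32022)*((4729 + 22451) + N(-67)) + 377) = 1/((6272 + 32022)*((4729 + 22451) - 114) + 377) = 1/(38294*(27180 - 114) + 377) = 1/(38294*27066 + 377) = 1/(1036465404 + 377) = 1/1036465781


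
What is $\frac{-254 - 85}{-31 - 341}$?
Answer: $\frac{113}{124} \approx 0.91129$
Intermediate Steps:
$\frac{-254 - 85}{-31 - 341} = - \frac{339}{-372} = \left(-339\right) \left(- \frac{1}{372}\right) = \frac{113}{124}$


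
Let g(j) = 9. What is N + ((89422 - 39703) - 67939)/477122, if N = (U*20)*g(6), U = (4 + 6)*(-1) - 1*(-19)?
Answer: 386459710/238561 ≈ 1620.0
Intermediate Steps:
U = 9 (U = 10*(-1) + 19 = -10 + 19 = 9)
N = 1620 (N = (9*20)*9 = 180*9 = 1620)
N + ((89422 - 39703) - 67939)/477122 = 1620 + ((89422 - 39703) - 67939)/477122 = 1620 + (49719 - 67939)*(1/477122) = 1620 - 18220*1/477122 = 1620 - 9110/238561 = 386459710/238561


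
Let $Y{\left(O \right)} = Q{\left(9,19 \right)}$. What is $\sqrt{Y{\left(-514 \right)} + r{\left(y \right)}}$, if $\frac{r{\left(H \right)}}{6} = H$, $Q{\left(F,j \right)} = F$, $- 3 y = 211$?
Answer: $i \sqrt{413} \approx 20.322 i$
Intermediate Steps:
$y = - \frac{211}{3}$ ($y = \left(- \frac{1}{3}\right) 211 = - \frac{211}{3} \approx -70.333$)
$r{\left(H \right)} = 6 H$
$Y{\left(O \right)} = 9$
$\sqrt{Y{\left(-514 \right)} + r{\left(y \right)}} = \sqrt{9 + 6 \left(- \frac{211}{3}\right)} = \sqrt{9 - 422} = \sqrt{-413} = i \sqrt{413}$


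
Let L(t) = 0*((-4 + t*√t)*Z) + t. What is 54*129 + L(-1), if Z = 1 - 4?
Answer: 6965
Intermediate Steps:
Z = -3
L(t) = t (L(t) = 0*((-4 + t*√t)*(-3)) + t = 0*((-4 + t^(3/2))*(-3)) + t = 0*(12 - 3*t^(3/2)) + t = 0 + t = t)
54*129 + L(-1) = 54*129 - 1 = 6966 - 1 = 6965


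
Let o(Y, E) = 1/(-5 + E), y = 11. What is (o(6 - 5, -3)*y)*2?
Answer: -11/4 ≈ -2.7500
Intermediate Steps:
(o(6 - 5, -3)*y)*2 = (11/(-5 - 3))*2 = (11/(-8))*2 = -1/8*11*2 = -11/8*2 = -11/4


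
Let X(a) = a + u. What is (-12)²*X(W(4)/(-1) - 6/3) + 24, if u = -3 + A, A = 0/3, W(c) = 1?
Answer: -840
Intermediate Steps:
A = 0 (A = 0*(⅓) = 0)
u = -3 (u = -3 + 0 = -3)
X(a) = -3 + a (X(a) = a - 3 = -3 + a)
(-12)²*X(W(4)/(-1) - 6/3) + 24 = (-12)²*(-3 + (1/(-1) - 6/3)) + 24 = 144*(-3 + (1*(-1) - 6*⅓)) + 24 = 144*(-3 + (-1 - 2)) + 24 = 144*(-3 - 3) + 24 = 144*(-6) + 24 = -864 + 24 = -840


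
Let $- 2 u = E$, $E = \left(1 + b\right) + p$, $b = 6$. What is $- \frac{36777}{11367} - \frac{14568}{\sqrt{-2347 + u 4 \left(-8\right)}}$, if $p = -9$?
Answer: $- \frac{12259}{3789} + \frac{4856 i \sqrt{2379}}{793} \approx -3.2354 + 298.68 i$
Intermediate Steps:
$E = -2$ ($E = \left(1 + 6\right) - 9 = 7 - 9 = -2$)
$u = 1$ ($u = \left(- \frac{1}{2}\right) \left(-2\right) = 1$)
$- \frac{36777}{11367} - \frac{14568}{\sqrt{-2347 + u 4 \left(-8\right)}} = - \frac{36777}{11367} - \frac{14568}{\sqrt{-2347 + 1 \cdot 4 \left(-8\right)}} = \left(-36777\right) \frac{1}{11367} - \frac{14568}{\sqrt{-2347 + 4 \left(-8\right)}} = - \frac{12259}{3789} - \frac{14568}{\sqrt{-2347 - 32}} = - \frac{12259}{3789} - \frac{14568}{\sqrt{-2379}} = - \frac{12259}{3789} - \frac{14568}{i \sqrt{2379}} = - \frac{12259}{3789} - 14568 \left(- \frac{i \sqrt{2379}}{2379}\right) = - \frac{12259}{3789} + \frac{4856 i \sqrt{2379}}{793}$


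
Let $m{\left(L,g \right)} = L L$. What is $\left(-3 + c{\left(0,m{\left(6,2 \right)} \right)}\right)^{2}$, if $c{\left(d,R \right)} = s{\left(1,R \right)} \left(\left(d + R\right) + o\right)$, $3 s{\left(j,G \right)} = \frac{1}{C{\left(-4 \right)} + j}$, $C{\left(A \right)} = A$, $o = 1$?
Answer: $\frac{4096}{81} \approx 50.568$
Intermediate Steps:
$m{\left(L,g \right)} = L^{2}$
$s{\left(j,G \right)} = \frac{1}{3 \left(-4 + j\right)}$
$c{\left(d,R \right)} = - \frac{1}{9} - \frac{R}{9} - \frac{d}{9}$ ($c{\left(d,R \right)} = \frac{1}{3 \left(-4 + 1\right)} \left(\left(d + R\right) + 1\right) = \frac{1}{3 \left(-3\right)} \left(\left(R + d\right) + 1\right) = \frac{1}{3} \left(- \frac{1}{3}\right) \left(1 + R + d\right) = - \frac{1 + R + d}{9} = - \frac{1}{9} - \frac{R}{9} - \frac{d}{9}$)
$\left(-3 + c{\left(0,m{\left(6,2 \right)} \right)}\right)^{2} = \left(-3 - \left(\frac{1}{9} + \frac{6^{2}}{9}\right)\right)^{2} = \left(-3 - \frac{37}{9}\right)^{2} = \left(- \frac{64}{9}\right)^{2} = \frac{4096}{81}$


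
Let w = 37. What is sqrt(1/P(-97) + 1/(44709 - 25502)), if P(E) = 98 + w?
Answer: sqrt(5572526910)/864315 ≈ 0.086368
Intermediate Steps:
P(E) = 135 (P(E) = 98 + 37 = 135)
sqrt(1/P(-97) + 1/(44709 - 25502)) = sqrt(1/135 + 1/(44709 - 25502)) = sqrt(1/135 + 1/19207) = sqrt(19342/2592945) = sqrt(5572526910)/864315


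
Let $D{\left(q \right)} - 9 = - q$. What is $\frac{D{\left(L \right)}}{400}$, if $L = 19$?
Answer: $- \frac{1}{40} \approx -0.025$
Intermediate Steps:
$D{\left(q \right)} = 9 - q$
$\frac{D{\left(L \right)}}{400} = \frac{9 - 19}{400} = \left(9 - 19\right) \frac{1}{400} = \left(-10\right) \frac{1}{400} = - \frac{1}{40}$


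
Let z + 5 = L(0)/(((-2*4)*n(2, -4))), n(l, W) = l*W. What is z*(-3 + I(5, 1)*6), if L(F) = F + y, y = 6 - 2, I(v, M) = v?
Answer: -2133/16 ≈ -133.31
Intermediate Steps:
y = 4
n(l, W) = W*l
L(F) = 4 + F (L(F) = F + 4 = 4 + F)
z = -79/16 (z = -5 + (4 + 0)/(((-2*4)*(-4*2))) = -5 + 4/((-8*(-8))) = -5 + 4/64 = -5 + 4*(1/64) = -5 + 1/16 = -79/16 ≈ -4.9375)
z*(-3 + I(5, 1)*6) = -79*(-3 + 5*6)/16 = -79*(-3 + 30)/16 = -79/16*27 = -2133/16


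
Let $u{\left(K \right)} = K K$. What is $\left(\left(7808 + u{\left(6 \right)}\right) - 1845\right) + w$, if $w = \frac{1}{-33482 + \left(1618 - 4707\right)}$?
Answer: $\frac{219389428}{36571} \approx 5999.0$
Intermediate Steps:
$u{\left(K \right)} = K^{2}$
$w = - \frac{1}{36571}$ ($w = \frac{1}{-33482 + \left(1618 - 4707\right)} = \frac{1}{-33482 - 3089} = \frac{1}{-36571} = - \frac{1}{36571} \approx -2.7344 \cdot 10^{-5}$)
$\left(\left(7808 + u{\left(6 \right)}\right) - 1845\right) + w = \left(\left(7808 + 6^{2}\right) - 1845\right) - \frac{1}{36571} = \left(\left(7808 + 36\right) - 1845\right) - \frac{1}{36571} = \left(7844 - 1845\right) - \frac{1}{36571} = 5999 - \frac{1}{36571} = \frac{219389428}{36571}$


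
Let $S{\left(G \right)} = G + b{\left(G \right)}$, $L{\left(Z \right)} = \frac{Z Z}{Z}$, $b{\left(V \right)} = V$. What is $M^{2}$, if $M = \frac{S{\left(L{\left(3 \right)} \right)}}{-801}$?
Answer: $\frac{4}{71289} \approx 5.611 \cdot 10^{-5}$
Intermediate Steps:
$L{\left(Z \right)} = Z$ ($L{\left(Z \right)} = \frac{Z^{2}}{Z} = Z$)
$S{\left(G \right)} = 2 G$ ($S{\left(G \right)} = G + G = 2 G$)
$M = - \frac{2}{267}$ ($M = \frac{2 \cdot 3}{-801} = 6 \left(- \frac{1}{801}\right) = - \frac{2}{267} \approx -0.0074906$)
$M^{2} = \left(- \frac{2}{267}\right)^{2} = \frac{4}{71289}$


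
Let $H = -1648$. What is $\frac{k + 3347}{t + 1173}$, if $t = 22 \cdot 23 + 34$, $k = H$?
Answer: $\frac{1699}{1713} \approx 0.99183$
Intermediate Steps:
$k = -1648$
$t = 540$ ($t = 506 + 34 = 540$)
$\frac{k + 3347}{t + 1173} = \frac{-1648 + 3347}{540 + 1173} = \frac{1699}{1713}$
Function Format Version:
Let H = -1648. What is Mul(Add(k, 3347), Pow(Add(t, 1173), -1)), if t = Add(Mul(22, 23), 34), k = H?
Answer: Rational(1699, 1713) ≈ 0.99183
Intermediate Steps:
k = -1648
t = 540 (t = Add(506, 34) = 540)
Mul(Add(k, 3347), Pow(Add(t, 1173), -1)) = Mul(Add(-1648, 3347), Pow(Add(540, 1173), -1)) = Mul(1699, Pow(1713, -1)) = Mul(1699, Rational(1, 1713)) = Rational(1699, 1713)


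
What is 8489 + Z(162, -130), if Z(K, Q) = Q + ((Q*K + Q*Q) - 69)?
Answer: 4130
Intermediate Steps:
Z(K, Q) = -69 + Q + Q² + K*Q (Z(K, Q) = Q + ((K*Q + Q²) - 69) = Q + ((Q² + K*Q) - 69) = Q + (-69 + Q² + K*Q) = -69 + Q + Q² + K*Q)
8489 + Z(162, -130) = 8489 + (-69 - 130 + (-130)² + 162*(-130)) = 8489 + (-69 - 130 + 16900 - 21060) = 8489 - 4359 = 4130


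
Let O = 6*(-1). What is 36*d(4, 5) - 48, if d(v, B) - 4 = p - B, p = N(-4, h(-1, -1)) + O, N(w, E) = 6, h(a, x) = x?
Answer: -84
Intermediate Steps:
O = -6
p = 0 (p = 6 - 6 = 0)
d(v, B) = 4 - B (d(v, B) = 4 + (0 - B) = 4 - B)
36*d(4, 5) - 48 = 36*(4 - 1*5) - 48 = 36*(4 - 5) - 48 = 36*(-1) - 48 = -36 - 48 = -84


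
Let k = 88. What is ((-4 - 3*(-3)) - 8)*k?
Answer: -264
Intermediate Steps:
((-4 - 3*(-3)) - 8)*k = ((-4 - 3*(-3)) - 8)*88 = ((-4 + 9) - 8)*88 = (5 - 8)*88 = -3*88 = -264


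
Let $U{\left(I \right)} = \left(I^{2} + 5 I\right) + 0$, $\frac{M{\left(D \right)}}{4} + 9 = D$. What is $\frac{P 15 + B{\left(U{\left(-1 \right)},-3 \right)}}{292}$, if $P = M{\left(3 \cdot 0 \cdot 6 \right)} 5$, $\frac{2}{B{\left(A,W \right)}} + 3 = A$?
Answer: $- \frac{9451}{1022} \approx -9.2476$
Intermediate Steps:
$M{\left(D \right)} = -36 + 4 D$
$U{\left(I \right)} = I^{2} + 5 I$
$B{\left(A,W \right)} = \frac{2}{-3 + A}$
$P = -180$ ($P = \left(-36 + 4 \cdot 3 \cdot 0 \cdot 6\right) 5 = \left(-36 + 4 \cdot 0 \cdot 6\right) 5 = \left(-36 + 4 \cdot 0\right) 5 = \left(-36 + 0\right) 5 = \left(-36\right) 5 = -180$)
$\frac{P 15 + B{\left(U{\left(-1 \right)},-3 \right)}}{292} = \frac{\left(-180\right) 15 + \frac{2}{-3 - \left(5 - 1\right)}}{292} = \left(-2700 + \frac{2}{-3 - 4}\right) \frac{1}{292} = \left(-2700 + \frac{2}{-7}\right) \frac{1}{292} = \left(-2700 + 2 \left(- \frac{1}{7}\right)\right) \frac{1}{292} = \left(-2700 - \frac{2}{7}\right) \frac{1}{292} = \left(- \frac{18902}{7}\right) \frac{1}{292} = - \frac{9451}{1022}$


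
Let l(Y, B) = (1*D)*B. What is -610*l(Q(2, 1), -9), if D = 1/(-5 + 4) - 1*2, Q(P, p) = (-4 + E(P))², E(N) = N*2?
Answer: -16470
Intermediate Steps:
E(N) = 2*N
Q(P, p) = (-4 + 2*P)²
D = -3 (D = 1/(-1) - 2 = -1 - 2 = -3)
l(Y, B) = -3*B (l(Y, B) = (1*(-3))*B = -3*B)
-610*l(Q(2, 1), -9) = -(-1830)*(-9) = -610*27 = -16470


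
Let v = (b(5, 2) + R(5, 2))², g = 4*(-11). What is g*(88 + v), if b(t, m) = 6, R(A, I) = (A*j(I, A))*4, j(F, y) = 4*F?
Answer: -1216336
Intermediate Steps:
R(A, I) = 16*A*I (R(A, I) = (A*(4*I))*4 = (4*A*I)*4 = 16*A*I)
g = -44
v = 27556 (v = (6 + 16*5*2)² = (6 + 160)² = 166² = 27556)
g*(88 + v) = -44*(88 + 27556) = -44*27644 = -1216336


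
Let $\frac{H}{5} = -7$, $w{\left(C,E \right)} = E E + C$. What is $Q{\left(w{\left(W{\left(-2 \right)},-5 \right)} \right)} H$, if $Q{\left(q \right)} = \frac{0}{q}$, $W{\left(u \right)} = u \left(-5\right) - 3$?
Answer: $0$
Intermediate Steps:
$W{\left(u \right)} = -3 - 5 u$ ($W{\left(u \right)} = - 5 u - 3 = -3 - 5 u$)
$w{\left(C,E \right)} = C + E^{2}$ ($w{\left(C,E \right)} = E^{2} + C = C + E^{2}$)
$Q{\left(q \right)} = 0$
$H = -35$ ($H = 5 \left(-7\right) = -35$)
$Q{\left(w{\left(W{\left(-2 \right)},-5 \right)} \right)} H = 0 \left(-35\right) = 0$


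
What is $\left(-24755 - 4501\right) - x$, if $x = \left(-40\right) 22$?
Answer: $-28376$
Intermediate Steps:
$x = -880$
$\left(-24755 - 4501\right) - x = \left(-24755 - 4501\right) - -880 = -29256 + 880 = -28376$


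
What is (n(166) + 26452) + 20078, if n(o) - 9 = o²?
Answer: 74095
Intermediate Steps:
n(o) = 9 + o²
(n(166) + 26452) + 20078 = ((9 + 166²) + 26452) + 20078 = ((9 + 27556) + 26452) + 20078 = (27565 + 26452) + 20078 = 54017 + 20078 = 74095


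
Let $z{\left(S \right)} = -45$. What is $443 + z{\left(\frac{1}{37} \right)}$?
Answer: $398$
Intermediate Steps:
$443 + z{\left(\frac{1}{37} \right)} = 443 - 45 = 398$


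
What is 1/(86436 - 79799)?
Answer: 1/6637 ≈ 0.00015067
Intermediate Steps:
1/(86436 - 79799) = 1/6637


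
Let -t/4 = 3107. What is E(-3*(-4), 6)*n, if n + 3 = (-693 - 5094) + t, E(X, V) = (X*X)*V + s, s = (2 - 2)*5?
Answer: -15740352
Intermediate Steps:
s = 0 (s = 0*5 = 0)
t = -12428 (t = -4*3107 = -12428)
E(X, V) = V*X² (E(X, V) = (X*X)*V + 0 = X²*V + 0 = V*X² + 0 = V*X²)
n = -18218 (n = -3 + ((-693 - 5094) - 12428) = -3 + (-5787 - 12428) = -3 - 18215 = -18218)
E(-3*(-4), 6)*n = (6*(-3*(-4))²)*(-18218) = (6*12²)*(-18218) = (6*144)*(-18218) = 864*(-18218) = -15740352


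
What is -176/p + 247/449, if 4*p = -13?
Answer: 319307/5837 ≈ 54.704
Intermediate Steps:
p = -13/4 (p = (¼)*(-13) = -13/4 ≈ -3.2500)
-176/p + 247/449 = -176/(-13/4) + 247/449 = -176*(-4/13) + 247*(1/449) = 704/13 + 247/449 = 319307/5837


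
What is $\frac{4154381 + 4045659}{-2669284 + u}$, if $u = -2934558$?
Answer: $- \frac{4100020}{2801921} \approx -1.4633$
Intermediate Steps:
$\frac{4154381 + 4045659}{-2669284 + u} = \frac{4154381 + 4045659}{-2669284 - 2934558} = \frac{8200040}{-5603842} = 8200040 \left(- \frac{1}{5603842}\right) = - \frac{4100020}{2801921}$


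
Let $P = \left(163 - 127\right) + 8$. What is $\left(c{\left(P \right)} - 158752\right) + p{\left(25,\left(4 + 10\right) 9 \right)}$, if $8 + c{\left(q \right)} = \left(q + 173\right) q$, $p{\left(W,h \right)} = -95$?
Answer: $-149307$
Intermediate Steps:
$P = 44$ ($P = 36 + 8 = 44$)
$c{\left(q \right)} = -8 + q \left(173 + q\right)$ ($c{\left(q \right)} = -8 + \left(q + 173\right) q = -8 + \left(173 + q\right) q = -8 + q \left(173 + q\right)$)
$\left(c{\left(P \right)} - 158752\right) + p{\left(25,\left(4 + 10\right) 9 \right)} = \left(\left(-8 + 44^{2} + 173 \cdot 44\right) - 158752\right) - 95 = \left(\left(-8 + 1936 + 7612\right) - 158752\right) - 95 = \left(9540 - 158752\right) - 95 = -149212 - 95 = -149307$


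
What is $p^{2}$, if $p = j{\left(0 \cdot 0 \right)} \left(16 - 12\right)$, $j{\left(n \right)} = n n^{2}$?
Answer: $0$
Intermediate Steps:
$j{\left(n \right)} = n^{3}$
$p = 0$ ($p = \left(0 \cdot 0\right)^{3} \left(16 - 12\right) = 0^{3} \cdot 4 = 0 \cdot 4 = 0$)
$p^{2} = 0^{2} = 0$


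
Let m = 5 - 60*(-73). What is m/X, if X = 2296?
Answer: 4385/2296 ≈ 1.9098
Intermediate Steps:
m = 4385 (m = 5 + 4380 = 4385)
m/X = 4385/2296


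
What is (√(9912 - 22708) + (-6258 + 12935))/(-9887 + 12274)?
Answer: 607/217 + 2*I*√3199/2387 ≈ 2.7972 + 0.04739*I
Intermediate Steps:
(√(9912 - 22708) + (-6258 + 12935))/(-9887 + 12274) = (√(-12796) + 6677)/2387 = (2*I*√3199 + 6677)*(1/2387) = (6677 + 2*I*√3199)*(1/2387) = 607/217 + 2*I*√3199/2387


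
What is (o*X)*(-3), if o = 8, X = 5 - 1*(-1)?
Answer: -144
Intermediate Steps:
X = 6 (X = 5 + 1 = 6)
(o*X)*(-3) = (8*6)*(-3) = 48*(-3) = -144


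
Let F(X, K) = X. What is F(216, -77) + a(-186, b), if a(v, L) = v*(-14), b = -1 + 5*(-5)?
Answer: 2820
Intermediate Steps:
b = -26 (b = -1 - 25 = -26)
a(v, L) = -14*v
F(216, -77) + a(-186, b) = 216 - 14*(-186) = 216 + 2604 = 2820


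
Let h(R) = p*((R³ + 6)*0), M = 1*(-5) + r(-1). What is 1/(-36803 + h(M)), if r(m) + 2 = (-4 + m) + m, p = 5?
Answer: -1/36803 ≈ -2.7172e-5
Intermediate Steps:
r(m) = -6 + 2*m (r(m) = -2 + ((-4 + m) + m) = -2 + (-4 + 2*m) = -6 + 2*m)
M = -13 (M = 1*(-5) + (-6 + 2*(-1)) = -5 + (-6 - 2) = -5 - 8 = -13)
h(R) = 0 (h(R) = 5*((R³ + 6)*0) = 5*((6 + R³)*0) = 5*0 = 0)
1/(-36803 + h(M)) = 1/(-36803 + 0) = 1/(-36803) = -1/36803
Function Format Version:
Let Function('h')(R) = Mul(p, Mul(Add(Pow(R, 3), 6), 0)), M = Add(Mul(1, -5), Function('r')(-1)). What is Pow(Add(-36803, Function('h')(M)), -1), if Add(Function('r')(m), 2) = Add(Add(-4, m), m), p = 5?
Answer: Rational(-1, 36803) ≈ -2.7172e-5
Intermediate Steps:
Function('r')(m) = Add(-6, Mul(2, m)) (Function('r')(m) = Add(-2, Add(Add(-4, m), m)) = Add(-2, Add(-4, Mul(2, m))) = Add(-6, Mul(2, m)))
M = -13 (M = Add(Mul(1, -5), Add(-6, Mul(2, -1))) = Add(-5, Add(-6, -2)) = Add(-5, -8) = -13)
Function('h')(R) = 0 (Function('h')(R) = Mul(5, Mul(Add(Pow(R, 3), 6), 0)) = Mul(5, Mul(Add(6, Pow(R, 3)), 0)) = Mul(5, 0) = 0)
Pow(Add(-36803, Function('h')(M)), -1) = Pow(Add(-36803, 0), -1) = Pow(-36803, -1) = Rational(-1, 36803)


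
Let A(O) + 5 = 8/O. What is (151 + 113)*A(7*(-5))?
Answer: -48312/35 ≈ -1380.3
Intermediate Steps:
A(O) = -5 + 8/O
(151 + 113)*A(7*(-5)) = (151 + 113)*(-5 + 8/((7*(-5)))) = 264*(-5 + 8/(-35)) = 264*(-5 + 8*(-1/35)) = 264*(-5 - 8/35) = 264*(-183/35) = -48312/35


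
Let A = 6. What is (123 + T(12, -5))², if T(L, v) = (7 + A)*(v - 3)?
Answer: 361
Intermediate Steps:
T(L, v) = -39 + 13*v (T(L, v) = (7 + 6)*(v - 3) = 13*(-3 + v) = -39 + 13*v)
(123 + T(12, -5))² = (123 + (-39 + 13*(-5)))² = (123 + (-39 - 65))² = (123 - 104)² = 19² = 361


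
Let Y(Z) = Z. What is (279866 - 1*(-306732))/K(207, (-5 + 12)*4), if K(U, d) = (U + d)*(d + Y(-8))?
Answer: 293299/2350 ≈ 124.81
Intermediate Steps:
K(U, d) = (-8 + d)*(U + d) (K(U, d) = (U + d)*(d - 8) = (U + d)*(-8 + d) = (-8 + d)*(U + d))
(279866 - 1*(-306732))/K(207, (-5 + 12)*4) = (279866 - 1*(-306732))/(((-5 + 12)*4)**2 - 8*207 - 8*(-5 + 12)*4 + 207*((-5 + 12)*4)) = (279866 + 306732)/((7*4)**2 - 1656 - 56*4 + 207*(7*4)) = 586598/(28**2 - 1656 - 8*28 + 207*28) = 586598/(784 - 1656 - 224 + 5796) = 586598/4700 = 586598*(1/4700) = 293299/2350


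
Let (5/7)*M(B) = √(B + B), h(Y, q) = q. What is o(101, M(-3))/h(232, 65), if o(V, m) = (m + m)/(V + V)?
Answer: 7*I*√6/32825 ≈ 0.00052236*I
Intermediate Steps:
M(B) = 7*√2*√B/5 (M(B) = 7*√(B + B)/5 = 7*√(2*B)/5 = 7*(√2*√B)/5 = 7*√2*√B/5)
o(V, m) = m/V (o(V, m) = (2*m)/((2*V)) = (2*m)*(1/(2*V)) = m/V)
o(101, M(-3))/h(232, 65) = ((7*√2*√(-3)/5)/101)/65 = ((7*√2*(I*√3)/5)*(1/101))*(1/65) = ((7*I*√6/5)*(1/101))*(1/65) = (7*I*√6/505)*(1/65) = 7*I*√6/32825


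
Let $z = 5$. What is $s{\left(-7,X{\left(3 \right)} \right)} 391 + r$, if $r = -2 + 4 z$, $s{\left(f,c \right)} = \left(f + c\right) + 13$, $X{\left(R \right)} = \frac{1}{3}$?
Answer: $\frac{7483}{3} \approx 2494.3$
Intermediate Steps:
$X{\left(R \right)} = \frac{1}{3}$
$s{\left(f,c \right)} = 13 + c + f$ ($s{\left(f,c \right)} = \left(c + f\right) + 13 = 13 + c + f$)
$r = 18$ ($r = -2 + 4 \cdot 5 = -2 + 20 = 18$)
$s{\left(-7,X{\left(3 \right)} \right)} 391 + r = \left(13 + \frac{1}{3} - 7\right) 391 + 18 = \frac{19}{3} \cdot 391 + 18 = \frac{7429}{3} + 18 = \frac{7483}{3}$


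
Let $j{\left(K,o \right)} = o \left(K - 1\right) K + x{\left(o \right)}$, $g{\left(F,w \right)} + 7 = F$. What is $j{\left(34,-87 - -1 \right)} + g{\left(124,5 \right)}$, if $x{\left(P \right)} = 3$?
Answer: $-96372$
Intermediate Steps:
$g{\left(F,w \right)} = -7 + F$
$j{\left(K,o \right)} = 3 + K o \left(-1 + K\right)$ ($j{\left(K,o \right)} = o \left(K - 1\right) K + 3 = o \left(-1 + K\right) K + 3 = K o \left(-1 + K\right) + 3 = 3 + K o \left(-1 + K\right)$)
$j{\left(34,-87 - -1 \right)} + g{\left(124,5 \right)} = \left(3 + \left(-87 - -1\right) 34^{2} - 34 \left(-87 - -1\right)\right) + \left(-7 + 124\right) = \left(3 + \left(-87 + 1\right) 1156 - 34 \left(-87 + 1\right)\right) + 117 = \left(3 - 99416 - 34 \left(-86\right)\right) + 117 = \left(3 - 99416 + 2924\right) + 117 = -96489 + 117 = -96372$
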